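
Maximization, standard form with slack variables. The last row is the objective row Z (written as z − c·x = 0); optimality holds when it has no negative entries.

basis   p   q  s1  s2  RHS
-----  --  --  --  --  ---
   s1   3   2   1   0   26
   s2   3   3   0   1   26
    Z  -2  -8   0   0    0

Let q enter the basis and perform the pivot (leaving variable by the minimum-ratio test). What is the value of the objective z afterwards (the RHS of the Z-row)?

208/3

Ratio test on column q — row 1: 26/2 = 13; row 2: 26/3 = 26/3. Minimum is 26/3 at row 2 (s2 leaves); pivot element 3.
Pivot on row 2; the Z-row RHS becomes 0 − (-8)·(26/3) = 208/3.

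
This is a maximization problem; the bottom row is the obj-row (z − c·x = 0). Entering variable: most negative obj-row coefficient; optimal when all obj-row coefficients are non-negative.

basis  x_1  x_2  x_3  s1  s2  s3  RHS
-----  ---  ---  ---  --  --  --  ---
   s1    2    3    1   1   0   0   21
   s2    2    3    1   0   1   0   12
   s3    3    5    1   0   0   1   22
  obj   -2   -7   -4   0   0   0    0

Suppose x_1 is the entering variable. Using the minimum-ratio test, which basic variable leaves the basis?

s2

Column x_1 entries and ratios — s1: 21/2 = 21/2; s2: 12/2 = 6; s3: 22/3 = 22/3.
Smallest ratio is 6 in the row of s2, so s2 leaves.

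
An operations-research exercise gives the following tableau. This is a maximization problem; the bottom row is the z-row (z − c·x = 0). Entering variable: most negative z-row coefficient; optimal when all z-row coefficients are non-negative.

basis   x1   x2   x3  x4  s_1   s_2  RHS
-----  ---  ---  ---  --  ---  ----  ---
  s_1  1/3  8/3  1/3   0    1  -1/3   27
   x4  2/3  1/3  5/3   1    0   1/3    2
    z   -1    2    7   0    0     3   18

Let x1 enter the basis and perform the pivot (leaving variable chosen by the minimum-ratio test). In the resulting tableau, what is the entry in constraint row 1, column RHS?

26

Ratio test on column x1 — row 1: 27/(1/3) = 81; row 2: 2/(2/3) = 3. Minimum is 3 at row 2 (x4 leaves); pivot element 2/3.
Divide row 2 by 2/3; eliminate column x1 from the other rows.
Row 1 update in column RHS: 27 − (1/3)·3 = 26.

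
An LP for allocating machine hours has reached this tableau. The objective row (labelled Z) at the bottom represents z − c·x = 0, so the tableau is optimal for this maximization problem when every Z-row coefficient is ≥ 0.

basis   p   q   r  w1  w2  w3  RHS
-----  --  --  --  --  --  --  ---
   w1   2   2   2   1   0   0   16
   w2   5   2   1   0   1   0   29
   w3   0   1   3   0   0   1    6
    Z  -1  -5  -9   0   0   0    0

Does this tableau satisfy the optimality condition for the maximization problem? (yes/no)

The Z-row has a negative entry -9 in column r, so it is not optimal.

no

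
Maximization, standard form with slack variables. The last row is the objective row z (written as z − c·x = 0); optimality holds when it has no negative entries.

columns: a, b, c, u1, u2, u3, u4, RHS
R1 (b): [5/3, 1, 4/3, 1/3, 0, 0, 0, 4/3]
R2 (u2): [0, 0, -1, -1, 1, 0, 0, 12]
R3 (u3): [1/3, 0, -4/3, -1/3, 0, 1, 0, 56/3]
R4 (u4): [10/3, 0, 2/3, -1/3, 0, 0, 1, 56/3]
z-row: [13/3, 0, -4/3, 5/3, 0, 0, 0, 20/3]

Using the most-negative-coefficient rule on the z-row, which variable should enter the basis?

Negative z-row entries: c: -4/3.
The most negative is -4/3 in column c, so c enters.

c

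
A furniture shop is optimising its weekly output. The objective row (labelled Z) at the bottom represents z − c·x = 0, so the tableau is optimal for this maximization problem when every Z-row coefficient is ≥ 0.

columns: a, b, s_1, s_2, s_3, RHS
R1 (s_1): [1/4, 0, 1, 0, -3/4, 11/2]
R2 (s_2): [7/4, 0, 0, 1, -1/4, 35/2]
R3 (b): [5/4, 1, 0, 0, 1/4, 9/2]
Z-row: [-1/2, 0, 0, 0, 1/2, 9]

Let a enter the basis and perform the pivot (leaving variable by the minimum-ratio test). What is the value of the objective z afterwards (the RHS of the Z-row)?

Ratio test on column a — row 1: (11/2)/(1/4) = 22; row 2: (35/2)/(7/4) = 10; row 3: (9/2)/(5/4) = 18/5. Minimum is 18/5 at row 3 (b leaves); pivot element 5/4.
Pivot on row 3; the Z-row RHS becomes 9 − (-1/2)·(18/5) = 54/5.

54/5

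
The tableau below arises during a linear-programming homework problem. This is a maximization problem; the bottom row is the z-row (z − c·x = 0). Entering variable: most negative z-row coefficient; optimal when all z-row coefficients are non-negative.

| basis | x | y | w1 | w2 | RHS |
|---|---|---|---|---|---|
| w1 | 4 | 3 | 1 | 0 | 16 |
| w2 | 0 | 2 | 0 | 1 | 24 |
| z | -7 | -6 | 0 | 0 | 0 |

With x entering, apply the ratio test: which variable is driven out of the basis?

Column x entries and ratios — w1: 16/4 = 4; w2: 0 ≤ 0, skip.
Smallest ratio is 4 in the row of w1, so w1 leaves.

w1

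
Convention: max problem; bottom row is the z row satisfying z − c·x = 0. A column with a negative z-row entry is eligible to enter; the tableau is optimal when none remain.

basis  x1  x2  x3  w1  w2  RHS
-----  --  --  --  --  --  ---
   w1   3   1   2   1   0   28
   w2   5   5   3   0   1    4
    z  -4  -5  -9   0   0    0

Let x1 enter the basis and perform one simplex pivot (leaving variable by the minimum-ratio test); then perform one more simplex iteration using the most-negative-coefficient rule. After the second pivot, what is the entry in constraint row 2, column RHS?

4/3

Ratio test on column x1 — row 1: 28/3 = 28/3; row 2: 4/5 = 4/5. Minimum is 4/5 at row 2 (w2 leaves); pivot element 5.
Divide row 2 by 5; eliminate column x1 from the other rows.
Second iteration: most negative z-row entry is -33/5 in column x3, so x3 enters.
Ratio test on column x3 — row 1: (128/5)/(1/5) = 128; row 2: (4/5)/(3/5) = 4/3. Minimum is 4/3 at row 2 (x1 leaves); pivot element 3/5.
Divide row 2 by 3/5; eliminate column x3 from the other rows.
After both pivots, the entry at constraint row 2, column RHS is 4/3.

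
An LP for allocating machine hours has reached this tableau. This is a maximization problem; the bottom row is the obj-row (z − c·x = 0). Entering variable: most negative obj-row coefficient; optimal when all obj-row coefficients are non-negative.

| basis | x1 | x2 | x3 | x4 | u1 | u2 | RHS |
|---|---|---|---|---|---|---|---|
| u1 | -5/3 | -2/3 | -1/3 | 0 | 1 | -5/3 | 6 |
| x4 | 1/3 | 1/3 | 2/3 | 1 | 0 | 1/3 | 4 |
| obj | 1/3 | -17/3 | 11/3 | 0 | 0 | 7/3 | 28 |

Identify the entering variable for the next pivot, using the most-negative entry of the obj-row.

Negative obj-row entries: x2: -17/3.
The most negative is -17/3 in column x2, so x2 enters.

x2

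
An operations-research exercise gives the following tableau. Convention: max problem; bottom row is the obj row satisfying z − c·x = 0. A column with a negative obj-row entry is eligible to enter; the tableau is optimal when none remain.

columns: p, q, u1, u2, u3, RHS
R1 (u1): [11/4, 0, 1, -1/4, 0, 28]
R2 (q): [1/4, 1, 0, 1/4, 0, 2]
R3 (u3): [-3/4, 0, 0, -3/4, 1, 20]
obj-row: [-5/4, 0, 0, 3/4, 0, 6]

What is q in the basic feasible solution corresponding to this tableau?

2

q is basic (row 2); its value is the RHS of that row, 2.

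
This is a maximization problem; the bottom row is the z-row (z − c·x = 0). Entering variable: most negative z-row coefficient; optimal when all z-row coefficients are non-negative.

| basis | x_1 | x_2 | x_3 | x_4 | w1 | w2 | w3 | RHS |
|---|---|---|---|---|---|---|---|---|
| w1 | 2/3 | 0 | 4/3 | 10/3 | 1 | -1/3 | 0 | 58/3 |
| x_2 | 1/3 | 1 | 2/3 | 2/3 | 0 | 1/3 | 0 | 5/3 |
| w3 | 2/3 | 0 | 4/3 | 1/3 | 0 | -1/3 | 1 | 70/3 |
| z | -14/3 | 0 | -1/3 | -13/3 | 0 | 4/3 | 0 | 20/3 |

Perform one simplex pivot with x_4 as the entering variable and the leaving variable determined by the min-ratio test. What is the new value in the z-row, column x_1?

Ratio test on column x_4 — row 1: (58/3)/(10/3) = 29/5; row 2: (5/3)/(2/3) = 5/2; row 3: (70/3)/(1/3) = 70. Minimum is 5/2 at row 2 (x_2 leaves); pivot element 2/3.
Divide row 2 by 2/3; eliminate column x_4 from the other rows.
z-row update in column x_1: -14/3 − (-13/3)·(1/2) = -5/2.

-5/2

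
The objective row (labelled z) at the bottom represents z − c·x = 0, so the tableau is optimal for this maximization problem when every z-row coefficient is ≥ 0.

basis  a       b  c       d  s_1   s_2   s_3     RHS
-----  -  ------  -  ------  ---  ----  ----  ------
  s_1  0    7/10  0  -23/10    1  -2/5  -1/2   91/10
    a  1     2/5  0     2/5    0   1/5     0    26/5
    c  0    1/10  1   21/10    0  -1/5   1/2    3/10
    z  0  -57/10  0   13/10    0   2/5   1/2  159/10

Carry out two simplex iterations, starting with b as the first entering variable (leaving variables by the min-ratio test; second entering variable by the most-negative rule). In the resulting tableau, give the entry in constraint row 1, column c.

Ratio test on column b — row 1: (91/10)/(7/10) = 13; row 2: (26/5)/(2/5) = 13; row 3: (3/10)/(1/10) = 3. Minimum is 3 at row 3 (c leaves); pivot element 1/10.
Divide row 3 by 1/10; eliminate column b from the other rows.
Second iteration: most negative z-row entry is -11 in column s_2, so s_2 enters.
Ratio test on column s_2 — row 1: 7/1 = 7; row 2: 4/1 = 4; row 3: entry -2 ≤ 0. Minimum is 4 at row 2 (a leaves); pivot element 1.
Divide row 2 by 1; eliminate column s_2 from the other rows.
After both pivots, the entry at constraint row 1, column c is -3.

-3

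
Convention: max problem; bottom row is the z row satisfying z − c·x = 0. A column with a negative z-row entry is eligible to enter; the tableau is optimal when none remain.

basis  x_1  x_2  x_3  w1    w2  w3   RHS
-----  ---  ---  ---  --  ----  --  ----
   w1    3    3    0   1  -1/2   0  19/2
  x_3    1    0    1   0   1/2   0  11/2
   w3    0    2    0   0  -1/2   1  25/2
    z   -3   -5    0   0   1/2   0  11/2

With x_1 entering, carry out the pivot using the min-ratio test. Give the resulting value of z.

Ratio test on column x_1 — row 1: (19/2)/3 = 19/6; row 2: (11/2)/1 = 11/2; row 3: entry 0 ≤ 0. Minimum is 19/6 at row 1 (w1 leaves); pivot element 3.
Pivot on row 1; the z-row RHS becomes 11/2 − (-3)·(19/6) = 15.

15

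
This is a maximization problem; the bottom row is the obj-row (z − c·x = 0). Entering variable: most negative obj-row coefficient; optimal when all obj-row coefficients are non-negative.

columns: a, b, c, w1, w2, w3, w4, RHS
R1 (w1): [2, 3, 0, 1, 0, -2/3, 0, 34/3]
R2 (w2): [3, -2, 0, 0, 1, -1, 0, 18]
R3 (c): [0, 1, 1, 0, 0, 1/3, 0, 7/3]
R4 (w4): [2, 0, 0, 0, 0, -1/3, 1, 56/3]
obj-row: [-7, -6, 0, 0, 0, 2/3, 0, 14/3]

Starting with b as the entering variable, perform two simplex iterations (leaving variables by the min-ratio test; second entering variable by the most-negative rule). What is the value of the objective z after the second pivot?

203/6

Ratio test on column b — row 1: (34/3)/3 = 34/9; row 2: entry -2 ≤ 0; row 3: (7/3)/1 = 7/3; row 4: entry 0 ≤ 0. Minimum is 7/3 at row 3 (c leaves); pivot element 1.
Pivot on row 3; the obj-row RHS becomes 14/3 − (-6)·(7/3) = 56/3.
Next entering variable (most negative obj-row entry -7): a.
Ratio test on column a — row 1: (13/3)/2 = 13/6; row 2: (68/3)/3 = 68/9; row 3: entry 0 ≤ 0; row 4: (56/3)/2 = 28/3. Minimum is 13/6 at row 1 (w1 leaves); pivot element 2.
After the second pivot the obj-row RHS is 56/3 − (-7)·(13/6) = 203/6.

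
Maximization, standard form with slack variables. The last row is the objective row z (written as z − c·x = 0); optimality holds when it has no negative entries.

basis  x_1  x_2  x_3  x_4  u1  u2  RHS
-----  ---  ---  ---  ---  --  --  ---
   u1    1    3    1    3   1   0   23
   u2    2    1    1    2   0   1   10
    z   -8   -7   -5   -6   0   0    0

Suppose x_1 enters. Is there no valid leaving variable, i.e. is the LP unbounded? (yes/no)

no

Column x_1 has positive entries in row(s) 1, 2, so the ratio test bounds it — not unbounded.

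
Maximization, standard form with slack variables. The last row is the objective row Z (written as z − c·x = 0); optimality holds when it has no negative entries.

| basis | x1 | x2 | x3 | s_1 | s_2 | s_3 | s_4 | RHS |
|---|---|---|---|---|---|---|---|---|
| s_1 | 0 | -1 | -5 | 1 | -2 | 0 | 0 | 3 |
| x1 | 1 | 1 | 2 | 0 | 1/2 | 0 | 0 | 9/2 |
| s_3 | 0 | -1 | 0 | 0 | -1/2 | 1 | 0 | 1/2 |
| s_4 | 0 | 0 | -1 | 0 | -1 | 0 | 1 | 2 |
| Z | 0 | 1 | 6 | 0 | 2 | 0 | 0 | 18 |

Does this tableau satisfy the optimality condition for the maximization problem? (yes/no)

Every Z-row coefficient is ≥ 0, so the tableau is optimal.

yes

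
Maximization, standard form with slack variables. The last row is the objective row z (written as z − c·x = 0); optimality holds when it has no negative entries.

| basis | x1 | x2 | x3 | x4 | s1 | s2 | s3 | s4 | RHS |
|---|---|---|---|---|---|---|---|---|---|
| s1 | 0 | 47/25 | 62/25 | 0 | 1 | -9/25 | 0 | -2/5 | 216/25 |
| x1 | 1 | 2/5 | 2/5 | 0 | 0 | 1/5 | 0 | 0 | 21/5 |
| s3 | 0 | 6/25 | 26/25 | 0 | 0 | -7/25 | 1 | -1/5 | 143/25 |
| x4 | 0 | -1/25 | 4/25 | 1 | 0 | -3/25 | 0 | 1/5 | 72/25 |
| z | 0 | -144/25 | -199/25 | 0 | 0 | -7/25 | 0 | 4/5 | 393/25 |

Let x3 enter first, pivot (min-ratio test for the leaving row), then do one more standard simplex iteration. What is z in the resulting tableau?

945/16

Ratio test on column x3 — row 1: (216/25)/(62/25) = 108/31; row 2: (21/5)/(2/5) = 21/2; row 3: (143/25)/(26/25) = 11/2; row 4: (72/25)/(4/25) = 18. Minimum is 108/31 at row 1 (s1 leaves); pivot element 62/25.
Pivot on row 1; the z-row RHS becomes 393/25 − (-199/25)·(108/31) = 1347/31.
Next entering variable (most negative z-row entry -89/62): s2.
Ratio test on column s2 — row 1: entry -9/62 ≤ 0; row 2: (87/31)/(8/31) = 87/8; row 3: entry -4/31 ≤ 0; row 4: entry -3/31 ≤ 0. Minimum is 87/8 at row 2 (x1 leaves); pivot element 8/31.
After the second pivot the z-row RHS is 1347/31 − (-89/62)·(87/8) = 945/16.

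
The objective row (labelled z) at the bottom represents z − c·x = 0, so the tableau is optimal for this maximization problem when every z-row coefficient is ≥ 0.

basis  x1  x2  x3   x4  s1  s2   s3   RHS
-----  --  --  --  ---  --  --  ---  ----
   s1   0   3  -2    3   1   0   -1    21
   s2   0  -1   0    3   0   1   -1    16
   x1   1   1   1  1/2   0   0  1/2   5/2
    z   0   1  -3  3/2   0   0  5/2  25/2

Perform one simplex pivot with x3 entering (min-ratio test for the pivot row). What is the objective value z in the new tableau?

20

Ratio test on column x3 — row 1: entry -2 ≤ 0; row 2: entry 0 ≤ 0; row 3: (5/2)/1 = 5/2. Minimum is 5/2 at row 3 (x1 leaves); pivot element 1.
Pivot on row 3; the z-row RHS becomes 25/2 − (-3)·(5/2) = 20.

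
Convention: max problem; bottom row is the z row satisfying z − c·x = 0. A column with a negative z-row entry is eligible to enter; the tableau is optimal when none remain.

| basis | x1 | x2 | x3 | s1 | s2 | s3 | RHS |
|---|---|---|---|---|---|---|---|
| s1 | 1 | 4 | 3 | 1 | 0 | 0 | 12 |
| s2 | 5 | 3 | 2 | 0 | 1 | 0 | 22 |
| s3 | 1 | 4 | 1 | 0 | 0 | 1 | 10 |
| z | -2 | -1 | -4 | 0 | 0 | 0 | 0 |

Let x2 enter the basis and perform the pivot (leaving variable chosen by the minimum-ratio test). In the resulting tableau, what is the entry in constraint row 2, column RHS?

Ratio test on column x2 — row 1: 12/4 = 3; row 2: 22/3 = 22/3; row 3: 10/4 = 5/2. Minimum is 5/2 at row 3 (s3 leaves); pivot element 4.
Divide row 3 by 4; eliminate column x2 from the other rows.
Row 2 update in column RHS: 22 − 3·(5/2) = 29/2.

29/2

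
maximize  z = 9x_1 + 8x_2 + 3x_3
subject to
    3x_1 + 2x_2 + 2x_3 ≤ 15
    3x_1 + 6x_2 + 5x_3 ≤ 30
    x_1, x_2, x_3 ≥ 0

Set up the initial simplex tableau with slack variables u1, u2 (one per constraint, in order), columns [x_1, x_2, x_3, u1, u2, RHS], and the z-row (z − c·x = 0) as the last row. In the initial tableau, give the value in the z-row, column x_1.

The z-row carries the negated objective coefficients: the x_1 entry is -9.

-9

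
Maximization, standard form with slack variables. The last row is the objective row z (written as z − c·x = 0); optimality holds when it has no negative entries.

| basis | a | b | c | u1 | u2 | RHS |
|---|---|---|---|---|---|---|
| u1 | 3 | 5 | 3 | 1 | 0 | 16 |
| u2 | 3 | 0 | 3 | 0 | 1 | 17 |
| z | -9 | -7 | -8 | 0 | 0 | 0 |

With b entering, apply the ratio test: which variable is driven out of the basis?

Column b entries and ratios — u1: 16/5 = 16/5; u2: 0 ≤ 0, skip.
Smallest ratio is 16/5 in the row of u1, so u1 leaves.

u1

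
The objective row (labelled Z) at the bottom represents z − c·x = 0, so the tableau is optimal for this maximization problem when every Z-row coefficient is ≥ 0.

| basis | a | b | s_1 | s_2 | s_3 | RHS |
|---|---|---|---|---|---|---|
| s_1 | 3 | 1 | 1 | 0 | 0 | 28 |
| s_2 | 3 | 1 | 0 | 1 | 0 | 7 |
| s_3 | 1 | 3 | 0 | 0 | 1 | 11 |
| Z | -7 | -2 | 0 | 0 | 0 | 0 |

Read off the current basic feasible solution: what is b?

b is not in the basis, so in the current basic feasible solution b = 0.

0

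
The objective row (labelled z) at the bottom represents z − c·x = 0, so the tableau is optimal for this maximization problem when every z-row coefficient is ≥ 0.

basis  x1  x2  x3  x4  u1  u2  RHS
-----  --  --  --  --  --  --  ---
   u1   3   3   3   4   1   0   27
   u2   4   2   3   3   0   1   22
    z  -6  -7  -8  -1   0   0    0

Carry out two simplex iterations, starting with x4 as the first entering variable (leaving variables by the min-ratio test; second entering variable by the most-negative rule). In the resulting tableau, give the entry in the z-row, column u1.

Ratio test on column x4 — row 1: 27/4 = 27/4; row 2: 22/3 = 22/3. Minimum is 27/4 at row 1 (u1 leaves); pivot element 4.
Divide row 1 by 4; eliminate column x4 from the other rows.
Second iteration: most negative z-row entry is -29/4 in column x3, so x3 enters.
Ratio test on column x3 — row 1: (27/4)/(3/4) = 9; row 2: (7/4)/(3/4) = 7/3. Minimum is 7/3 at row 2 (u2 leaves); pivot element 3/4.
Divide row 2 by 3/4; eliminate column x3 from the other rows.
After both pivots, the entry at the z-row, column u1 is -7.

-7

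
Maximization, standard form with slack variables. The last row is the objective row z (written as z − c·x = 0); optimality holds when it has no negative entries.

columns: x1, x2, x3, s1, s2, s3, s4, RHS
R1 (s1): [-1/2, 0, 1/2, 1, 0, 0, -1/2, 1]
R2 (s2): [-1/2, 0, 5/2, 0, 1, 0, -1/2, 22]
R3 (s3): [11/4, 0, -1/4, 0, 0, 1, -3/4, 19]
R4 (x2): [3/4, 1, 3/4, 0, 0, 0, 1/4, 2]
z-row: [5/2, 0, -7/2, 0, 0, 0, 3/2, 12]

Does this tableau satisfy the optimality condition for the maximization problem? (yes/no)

The z-row has a negative entry -7/2 in column x3, so it is not optimal.

no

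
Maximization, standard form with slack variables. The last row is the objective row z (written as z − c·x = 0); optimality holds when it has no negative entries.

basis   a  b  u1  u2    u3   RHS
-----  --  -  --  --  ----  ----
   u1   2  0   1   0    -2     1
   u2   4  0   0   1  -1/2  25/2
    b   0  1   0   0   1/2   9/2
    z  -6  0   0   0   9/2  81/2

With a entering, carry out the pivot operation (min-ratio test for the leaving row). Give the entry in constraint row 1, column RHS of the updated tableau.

1/2

Ratio test on column a — row 1: 1/2 = 1/2; row 2: (25/2)/4 = 25/8; row 3: entry 0 ≤ 0. Minimum is 1/2 at row 1 (u1 leaves); pivot element 2.
Divide row 1 by 2; eliminate column a from the other rows.
In the new row 1, the RHS entry is the old entry divided by the pivot: 1/2 = 1/2.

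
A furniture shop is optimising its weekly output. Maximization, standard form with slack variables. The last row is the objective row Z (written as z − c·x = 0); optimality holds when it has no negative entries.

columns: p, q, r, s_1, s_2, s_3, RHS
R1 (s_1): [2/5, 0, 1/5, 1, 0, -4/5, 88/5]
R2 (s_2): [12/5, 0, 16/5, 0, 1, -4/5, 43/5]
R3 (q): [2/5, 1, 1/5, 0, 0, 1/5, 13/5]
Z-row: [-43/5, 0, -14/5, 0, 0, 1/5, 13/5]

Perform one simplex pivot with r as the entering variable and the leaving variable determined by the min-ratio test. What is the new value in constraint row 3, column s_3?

Ratio test on column r — row 1: (88/5)/(1/5) = 88; row 2: (43/5)/(16/5) = 43/16; row 3: (13/5)/(1/5) = 13. Minimum is 43/16 at row 2 (s_2 leaves); pivot element 16/5.
Divide row 2 by 16/5; eliminate column r from the other rows.
Row 3 update in column s_3: 1/5 − (1/5)·(-1/4) = 1/4.

1/4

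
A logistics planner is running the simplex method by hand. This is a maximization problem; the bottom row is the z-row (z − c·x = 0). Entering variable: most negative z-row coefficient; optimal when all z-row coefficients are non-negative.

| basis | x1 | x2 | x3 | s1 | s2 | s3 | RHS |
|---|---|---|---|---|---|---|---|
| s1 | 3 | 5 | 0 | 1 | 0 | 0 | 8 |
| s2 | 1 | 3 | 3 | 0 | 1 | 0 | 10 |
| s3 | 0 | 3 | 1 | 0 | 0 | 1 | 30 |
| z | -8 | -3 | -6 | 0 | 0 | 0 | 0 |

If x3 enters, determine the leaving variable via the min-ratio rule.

s2

Column x3 entries and ratios — s1: 0 ≤ 0, skip; s2: 10/3 = 10/3; s3: 30/1 = 30.
Smallest ratio is 10/3 in the row of s2, so s2 leaves.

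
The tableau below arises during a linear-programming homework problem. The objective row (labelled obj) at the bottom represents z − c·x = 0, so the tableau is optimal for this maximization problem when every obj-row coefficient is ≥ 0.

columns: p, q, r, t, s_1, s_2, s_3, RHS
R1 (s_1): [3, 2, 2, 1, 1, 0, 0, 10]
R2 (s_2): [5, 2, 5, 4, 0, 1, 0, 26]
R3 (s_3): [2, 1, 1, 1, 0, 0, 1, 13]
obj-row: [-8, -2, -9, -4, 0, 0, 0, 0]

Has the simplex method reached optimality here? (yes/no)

no

The obj-row has a negative entry -9 in column r, so it is not optimal.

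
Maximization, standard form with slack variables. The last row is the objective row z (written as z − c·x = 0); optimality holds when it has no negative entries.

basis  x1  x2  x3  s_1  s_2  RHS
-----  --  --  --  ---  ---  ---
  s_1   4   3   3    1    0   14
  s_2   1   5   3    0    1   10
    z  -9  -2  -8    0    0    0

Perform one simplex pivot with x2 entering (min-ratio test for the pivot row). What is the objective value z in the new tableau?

4

Ratio test on column x2 — row 1: 14/3 = 14/3; row 2: 10/5 = 2. Minimum is 2 at row 2 (s_2 leaves); pivot element 5.
Pivot on row 2; the z-row RHS becomes 0 − (-2)·2 = 4.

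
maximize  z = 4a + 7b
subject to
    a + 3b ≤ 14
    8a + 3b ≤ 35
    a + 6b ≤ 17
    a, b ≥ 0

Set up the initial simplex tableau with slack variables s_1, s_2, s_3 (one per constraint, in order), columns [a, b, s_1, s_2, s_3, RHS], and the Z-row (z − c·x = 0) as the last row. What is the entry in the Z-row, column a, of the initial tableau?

-4

The Z-row carries the negated objective coefficients: the a entry is -4.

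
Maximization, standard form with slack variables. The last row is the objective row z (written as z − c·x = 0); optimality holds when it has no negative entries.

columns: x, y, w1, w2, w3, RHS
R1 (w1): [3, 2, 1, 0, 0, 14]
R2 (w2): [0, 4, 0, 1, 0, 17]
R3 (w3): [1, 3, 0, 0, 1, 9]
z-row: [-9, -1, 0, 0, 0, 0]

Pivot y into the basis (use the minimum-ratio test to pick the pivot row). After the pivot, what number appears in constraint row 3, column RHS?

3

Ratio test on column y — row 1: 14/2 = 7; row 2: 17/4 = 17/4; row 3: 9/3 = 3. Minimum is 3 at row 3 (w3 leaves); pivot element 3.
Divide row 3 by 3; eliminate column y from the other rows.
In the new row 3, the RHS entry is the old entry divided by the pivot: 9/3 = 3.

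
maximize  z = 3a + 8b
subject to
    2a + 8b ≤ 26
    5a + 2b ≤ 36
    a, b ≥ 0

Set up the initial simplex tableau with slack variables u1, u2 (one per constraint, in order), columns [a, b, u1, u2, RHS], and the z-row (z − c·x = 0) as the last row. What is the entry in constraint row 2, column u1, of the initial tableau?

0

Slack u1 belongs to constraint 1; its column is the unit vector e_1, so the entry in row 2 is 0.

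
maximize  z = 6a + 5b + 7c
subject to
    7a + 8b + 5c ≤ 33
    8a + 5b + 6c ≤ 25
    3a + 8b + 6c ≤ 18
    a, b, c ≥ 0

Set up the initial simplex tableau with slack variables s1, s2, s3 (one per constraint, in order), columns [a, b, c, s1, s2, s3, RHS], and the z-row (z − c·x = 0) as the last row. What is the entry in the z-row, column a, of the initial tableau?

The z-row carries the negated objective coefficients: the a entry is -6.

-6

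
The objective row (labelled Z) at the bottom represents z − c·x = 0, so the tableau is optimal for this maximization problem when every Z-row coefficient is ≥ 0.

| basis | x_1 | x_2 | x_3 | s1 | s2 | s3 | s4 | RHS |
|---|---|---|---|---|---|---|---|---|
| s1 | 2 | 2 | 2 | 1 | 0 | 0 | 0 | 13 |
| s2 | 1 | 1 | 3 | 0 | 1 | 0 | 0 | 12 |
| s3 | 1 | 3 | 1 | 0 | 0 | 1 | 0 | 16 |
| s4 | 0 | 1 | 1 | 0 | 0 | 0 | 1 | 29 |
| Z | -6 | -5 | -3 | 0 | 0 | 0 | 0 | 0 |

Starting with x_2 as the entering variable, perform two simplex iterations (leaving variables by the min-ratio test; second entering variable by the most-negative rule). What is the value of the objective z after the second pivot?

Ratio test on column x_2 — row 1: 13/2 = 13/2; row 2: 12/1 = 12; row 3: 16/3 = 16/3; row 4: 29/1 = 29. Minimum is 16/3 at row 3 (s3 leaves); pivot element 3.
Pivot on row 3; the Z-row RHS becomes 0 − (-5)·(16/3) = 80/3.
Next entering variable (most negative Z-row entry -13/3): x_1.
Ratio test on column x_1 — row 1: (7/3)/(4/3) = 7/4; row 2: (20/3)/(2/3) = 10; row 3: (16/3)/(1/3) = 16; row 4: entry -1/3 ≤ 0. Minimum is 7/4 at row 1 (s1 leaves); pivot element 4/3.
After the second pivot the Z-row RHS is 80/3 − (-13/3)·(7/4) = 137/4.

137/4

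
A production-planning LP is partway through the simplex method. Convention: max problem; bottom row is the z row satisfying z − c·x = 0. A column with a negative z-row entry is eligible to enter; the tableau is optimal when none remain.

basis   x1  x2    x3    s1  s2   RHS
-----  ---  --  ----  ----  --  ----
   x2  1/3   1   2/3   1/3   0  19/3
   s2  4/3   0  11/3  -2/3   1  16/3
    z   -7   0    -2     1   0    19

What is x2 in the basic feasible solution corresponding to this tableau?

19/3

x2 is basic (row 1); its value is the RHS of that row, 19/3.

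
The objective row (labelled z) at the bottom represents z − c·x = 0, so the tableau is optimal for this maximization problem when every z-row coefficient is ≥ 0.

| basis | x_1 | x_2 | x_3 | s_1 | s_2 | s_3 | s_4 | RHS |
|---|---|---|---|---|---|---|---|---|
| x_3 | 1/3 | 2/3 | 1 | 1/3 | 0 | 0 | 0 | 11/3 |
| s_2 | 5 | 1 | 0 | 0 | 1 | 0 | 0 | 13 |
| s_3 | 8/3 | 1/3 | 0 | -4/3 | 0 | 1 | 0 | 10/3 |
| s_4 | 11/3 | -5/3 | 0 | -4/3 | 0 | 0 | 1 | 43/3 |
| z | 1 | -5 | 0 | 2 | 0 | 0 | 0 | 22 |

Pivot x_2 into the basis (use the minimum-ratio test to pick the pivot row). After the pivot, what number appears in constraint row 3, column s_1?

Ratio test on column x_2 — row 1: (11/3)/(2/3) = 11/2; row 2: 13/1 = 13; row 3: (10/3)/(1/3) = 10; row 4: entry -5/3 ≤ 0. Minimum is 11/2 at row 1 (x_3 leaves); pivot element 2/3.
Divide row 1 by 2/3; eliminate column x_2 from the other rows.
Row 3 update in column s_1: -4/3 − (1/3)·(1/2) = -3/2.

-3/2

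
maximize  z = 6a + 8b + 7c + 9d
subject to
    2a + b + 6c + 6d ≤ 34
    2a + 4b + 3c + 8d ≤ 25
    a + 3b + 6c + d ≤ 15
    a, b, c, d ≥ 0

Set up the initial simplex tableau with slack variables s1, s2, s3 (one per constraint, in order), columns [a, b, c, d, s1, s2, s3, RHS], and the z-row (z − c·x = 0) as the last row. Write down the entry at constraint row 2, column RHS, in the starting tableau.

The RHS of constraint 2 is b_2 = 25.

25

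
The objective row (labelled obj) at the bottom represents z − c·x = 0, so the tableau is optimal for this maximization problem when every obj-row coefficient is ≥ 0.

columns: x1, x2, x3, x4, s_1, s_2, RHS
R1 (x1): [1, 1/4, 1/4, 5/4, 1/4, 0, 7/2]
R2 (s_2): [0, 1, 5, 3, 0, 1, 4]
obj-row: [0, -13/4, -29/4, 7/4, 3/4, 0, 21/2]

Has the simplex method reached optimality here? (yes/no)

The obj-row has a negative entry -29/4 in column x3, so it is not optimal.

no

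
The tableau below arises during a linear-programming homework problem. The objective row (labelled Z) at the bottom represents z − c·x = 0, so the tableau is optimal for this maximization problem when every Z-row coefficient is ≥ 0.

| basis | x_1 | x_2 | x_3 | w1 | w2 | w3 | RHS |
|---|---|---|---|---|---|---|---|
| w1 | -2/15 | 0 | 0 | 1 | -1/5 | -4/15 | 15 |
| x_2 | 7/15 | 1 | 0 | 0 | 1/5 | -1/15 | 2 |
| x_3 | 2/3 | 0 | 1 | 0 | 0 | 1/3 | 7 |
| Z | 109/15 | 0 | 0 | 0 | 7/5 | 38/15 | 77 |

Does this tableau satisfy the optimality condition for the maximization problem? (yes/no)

yes

Every Z-row coefficient is ≥ 0, so the tableau is optimal.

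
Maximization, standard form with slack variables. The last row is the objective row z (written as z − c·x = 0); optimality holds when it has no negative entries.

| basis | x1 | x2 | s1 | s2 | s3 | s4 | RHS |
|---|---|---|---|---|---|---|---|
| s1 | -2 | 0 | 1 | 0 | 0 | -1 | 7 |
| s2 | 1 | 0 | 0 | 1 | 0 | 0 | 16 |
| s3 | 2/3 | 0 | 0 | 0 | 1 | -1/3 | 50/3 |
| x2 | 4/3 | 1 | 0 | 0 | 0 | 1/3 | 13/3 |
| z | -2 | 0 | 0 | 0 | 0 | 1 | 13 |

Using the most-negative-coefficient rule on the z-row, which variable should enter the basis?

x1

Negative z-row entries: x1: -2.
The most negative is -2 in column x1, so x1 enters.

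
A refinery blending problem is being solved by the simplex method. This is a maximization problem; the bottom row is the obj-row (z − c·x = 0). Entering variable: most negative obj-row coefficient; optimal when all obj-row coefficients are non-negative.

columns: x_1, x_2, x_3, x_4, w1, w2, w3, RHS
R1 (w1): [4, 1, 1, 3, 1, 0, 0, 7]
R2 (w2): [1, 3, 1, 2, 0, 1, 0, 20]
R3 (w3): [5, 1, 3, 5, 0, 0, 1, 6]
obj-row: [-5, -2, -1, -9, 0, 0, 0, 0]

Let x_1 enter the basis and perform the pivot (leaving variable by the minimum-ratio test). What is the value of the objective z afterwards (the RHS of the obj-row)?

6

Ratio test on column x_1 — row 1: 7/4 = 7/4; row 2: 20/1 = 20; row 3: 6/5 = 6/5. Minimum is 6/5 at row 3 (w3 leaves); pivot element 5.
Pivot on row 3; the obj-row RHS becomes 0 − (-5)·(6/5) = 6.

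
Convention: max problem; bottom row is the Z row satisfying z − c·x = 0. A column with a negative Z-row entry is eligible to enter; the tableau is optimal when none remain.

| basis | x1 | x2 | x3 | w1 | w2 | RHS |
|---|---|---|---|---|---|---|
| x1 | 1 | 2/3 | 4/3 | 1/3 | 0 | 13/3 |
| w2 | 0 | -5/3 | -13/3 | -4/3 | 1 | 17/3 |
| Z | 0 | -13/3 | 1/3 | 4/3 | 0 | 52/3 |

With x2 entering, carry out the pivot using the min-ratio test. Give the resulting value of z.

91/2

Ratio test on column x2 — row 1: (13/3)/(2/3) = 13/2; row 2: entry -5/3 ≤ 0. Minimum is 13/2 at row 1 (x1 leaves); pivot element 2/3.
Pivot on row 1; the Z-row RHS becomes 52/3 − (-13/3)·(13/2) = 91/2.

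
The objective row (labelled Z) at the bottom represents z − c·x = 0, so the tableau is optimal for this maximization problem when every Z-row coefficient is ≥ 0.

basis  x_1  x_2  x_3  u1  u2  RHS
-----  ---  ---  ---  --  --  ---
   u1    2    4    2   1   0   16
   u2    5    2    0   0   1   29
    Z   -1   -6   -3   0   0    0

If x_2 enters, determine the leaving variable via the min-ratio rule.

u1

Column x_2 entries and ratios — u1: 16/4 = 4; u2: 29/2 = 29/2.
Smallest ratio is 4 in the row of u1, so u1 leaves.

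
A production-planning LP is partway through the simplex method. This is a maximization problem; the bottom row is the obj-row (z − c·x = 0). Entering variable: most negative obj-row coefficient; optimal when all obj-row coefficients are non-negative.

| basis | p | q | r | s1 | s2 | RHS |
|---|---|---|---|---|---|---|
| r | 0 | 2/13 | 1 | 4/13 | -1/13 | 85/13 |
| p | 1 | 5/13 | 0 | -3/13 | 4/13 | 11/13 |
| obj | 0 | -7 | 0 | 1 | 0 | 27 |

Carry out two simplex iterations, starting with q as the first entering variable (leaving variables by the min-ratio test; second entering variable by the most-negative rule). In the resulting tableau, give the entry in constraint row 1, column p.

-1

Ratio test on column q — row 1: (85/13)/(2/13) = 85/2; row 2: (11/13)/(5/13) = 11/5. Minimum is 11/5 at row 2 (p leaves); pivot element 5/13.
Divide row 2 by 5/13; eliminate column q from the other rows.
Second iteration: most negative obj-row entry is -16/5 in column s1, so s1 enters.
Ratio test on column s1 — row 1: (31/5)/(2/5) = 31/2; row 2: entry -3/5 ≤ 0. Minimum is 31/2 at row 1 (r leaves); pivot element 2/5.
Divide row 1 by 2/5; eliminate column s1 from the other rows.
After both pivots, the entry at constraint row 1, column p is -1.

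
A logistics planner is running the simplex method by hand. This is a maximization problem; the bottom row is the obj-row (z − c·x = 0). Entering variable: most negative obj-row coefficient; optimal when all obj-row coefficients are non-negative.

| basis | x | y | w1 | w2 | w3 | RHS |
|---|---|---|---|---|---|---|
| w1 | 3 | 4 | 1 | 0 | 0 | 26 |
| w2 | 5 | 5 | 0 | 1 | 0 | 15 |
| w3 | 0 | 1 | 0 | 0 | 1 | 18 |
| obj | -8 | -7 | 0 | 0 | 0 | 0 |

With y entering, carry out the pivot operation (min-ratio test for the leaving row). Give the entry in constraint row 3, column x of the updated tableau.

-1

Ratio test on column y — row 1: 26/4 = 13/2; row 2: 15/5 = 3; row 3: 18/1 = 18. Minimum is 3 at row 2 (w2 leaves); pivot element 5.
Divide row 2 by 5; eliminate column y from the other rows.
Row 3 update in column x: 0 − 1·1 = -1.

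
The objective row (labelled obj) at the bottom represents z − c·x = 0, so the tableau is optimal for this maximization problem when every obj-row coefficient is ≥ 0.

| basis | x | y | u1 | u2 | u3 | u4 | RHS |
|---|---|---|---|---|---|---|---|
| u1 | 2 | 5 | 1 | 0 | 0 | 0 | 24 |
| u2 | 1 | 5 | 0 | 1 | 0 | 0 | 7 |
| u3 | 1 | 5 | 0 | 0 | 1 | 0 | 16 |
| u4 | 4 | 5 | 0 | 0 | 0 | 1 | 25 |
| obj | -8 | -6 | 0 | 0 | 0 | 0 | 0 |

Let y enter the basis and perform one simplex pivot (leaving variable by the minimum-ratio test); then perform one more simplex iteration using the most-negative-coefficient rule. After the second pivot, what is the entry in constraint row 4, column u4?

Ratio test on column y — row 1: 24/5 = 24/5; row 2: 7/5 = 7/5; row 3: 16/5 = 16/5; row 4: 25/5 = 5. Minimum is 7/5 at row 2 (u2 leaves); pivot element 5.
Divide row 2 by 5; eliminate column y from the other rows.
Second iteration: most negative obj-row entry is -34/5 in column x, so x enters.
Ratio test on column x — row 1: 17/1 = 17; row 2: (7/5)/(1/5) = 7; row 3: entry 0 ≤ 0; row 4: 18/3 = 6. Minimum is 6 at row 4 (u4 leaves); pivot element 3.
Divide row 4 by 3; eliminate column x from the other rows.
After both pivots, the entry at constraint row 4, column u4 is 1/3.

1/3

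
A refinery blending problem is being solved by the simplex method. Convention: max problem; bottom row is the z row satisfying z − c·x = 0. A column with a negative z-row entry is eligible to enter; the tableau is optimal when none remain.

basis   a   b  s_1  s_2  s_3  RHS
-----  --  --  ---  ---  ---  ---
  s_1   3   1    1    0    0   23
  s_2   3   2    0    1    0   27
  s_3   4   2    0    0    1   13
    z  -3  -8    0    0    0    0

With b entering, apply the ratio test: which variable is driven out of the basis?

s_3

Column b entries and ratios — s_1: 23/1 = 23; s_2: 27/2 = 27/2; s_3: 13/2 = 13/2.
Smallest ratio is 13/2 in the row of s_3, so s_3 leaves.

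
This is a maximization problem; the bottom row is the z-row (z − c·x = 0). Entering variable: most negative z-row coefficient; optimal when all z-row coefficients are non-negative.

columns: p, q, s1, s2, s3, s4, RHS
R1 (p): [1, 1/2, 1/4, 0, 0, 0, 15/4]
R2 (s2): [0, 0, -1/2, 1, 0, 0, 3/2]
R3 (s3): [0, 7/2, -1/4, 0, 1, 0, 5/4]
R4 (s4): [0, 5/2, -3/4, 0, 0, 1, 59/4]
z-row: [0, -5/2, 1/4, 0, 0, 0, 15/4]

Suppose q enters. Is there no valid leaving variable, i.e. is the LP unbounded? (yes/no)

no

Column q has positive entries in row(s) 1, 3, 4, so the ratio test bounds it — not unbounded.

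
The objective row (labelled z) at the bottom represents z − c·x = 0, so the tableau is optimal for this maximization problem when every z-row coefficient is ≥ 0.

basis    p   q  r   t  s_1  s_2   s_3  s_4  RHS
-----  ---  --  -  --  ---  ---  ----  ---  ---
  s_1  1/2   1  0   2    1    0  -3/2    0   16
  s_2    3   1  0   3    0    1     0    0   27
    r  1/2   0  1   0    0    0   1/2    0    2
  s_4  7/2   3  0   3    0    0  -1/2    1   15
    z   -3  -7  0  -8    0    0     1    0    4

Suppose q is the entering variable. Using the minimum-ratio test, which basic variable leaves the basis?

s_4

Column q entries and ratios — s_1: 16/1 = 16; s_2: 27/1 = 27; r: 0 ≤ 0, skip; s_4: 15/3 = 5.
Smallest ratio is 5 in the row of s_4, so s_4 leaves.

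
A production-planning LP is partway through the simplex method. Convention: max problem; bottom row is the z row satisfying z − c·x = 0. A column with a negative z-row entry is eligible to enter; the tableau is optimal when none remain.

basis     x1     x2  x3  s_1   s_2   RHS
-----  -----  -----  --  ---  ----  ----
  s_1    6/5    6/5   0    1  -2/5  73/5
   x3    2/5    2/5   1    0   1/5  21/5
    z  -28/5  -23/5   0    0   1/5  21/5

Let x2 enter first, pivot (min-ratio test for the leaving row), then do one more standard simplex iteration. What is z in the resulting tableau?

Ratio test on column x2 — row 1: (73/5)/(6/5) = 73/6; row 2: (21/5)/(2/5) = 21/2. Minimum is 21/2 at row 2 (x3 leaves); pivot element 2/5.
Pivot on row 2; the z-row RHS becomes 21/5 − (-23/5)·(21/2) = 105/2.
Next entering variable (most negative z-row entry -1): x1.
Ratio test on column x1 — row 1: entry 0 ≤ 0; row 2: (21/2)/1 = 21/2. Minimum is 21/2 at row 2 (x2 leaves); pivot element 1.
After the second pivot the z-row RHS is 105/2 − (-1)·(21/2) = 63.

63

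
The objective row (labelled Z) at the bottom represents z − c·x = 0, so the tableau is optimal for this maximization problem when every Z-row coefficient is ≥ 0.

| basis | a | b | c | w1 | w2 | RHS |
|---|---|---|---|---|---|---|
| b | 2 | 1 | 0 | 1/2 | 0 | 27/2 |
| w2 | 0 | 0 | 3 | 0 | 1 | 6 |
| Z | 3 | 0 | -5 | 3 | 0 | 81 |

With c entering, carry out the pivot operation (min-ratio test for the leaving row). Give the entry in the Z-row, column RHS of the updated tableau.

91

Ratio test on column c — row 1: entry 0 ≤ 0; row 2: 6/3 = 2. Minimum is 2 at row 2 (w2 leaves); pivot element 3.
Divide row 2 by 3; eliminate column c from the other rows.
Z-row update in column RHS: 81 − (-5)·2 = 91.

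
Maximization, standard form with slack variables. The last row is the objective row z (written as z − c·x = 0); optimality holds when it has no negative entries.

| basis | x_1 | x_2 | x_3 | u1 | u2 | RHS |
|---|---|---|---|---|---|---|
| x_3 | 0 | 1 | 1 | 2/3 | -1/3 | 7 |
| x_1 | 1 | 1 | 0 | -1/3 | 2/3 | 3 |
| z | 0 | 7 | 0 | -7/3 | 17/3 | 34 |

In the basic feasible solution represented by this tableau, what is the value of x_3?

7

x_3 is basic (row 1); its value is the RHS of that row, 7.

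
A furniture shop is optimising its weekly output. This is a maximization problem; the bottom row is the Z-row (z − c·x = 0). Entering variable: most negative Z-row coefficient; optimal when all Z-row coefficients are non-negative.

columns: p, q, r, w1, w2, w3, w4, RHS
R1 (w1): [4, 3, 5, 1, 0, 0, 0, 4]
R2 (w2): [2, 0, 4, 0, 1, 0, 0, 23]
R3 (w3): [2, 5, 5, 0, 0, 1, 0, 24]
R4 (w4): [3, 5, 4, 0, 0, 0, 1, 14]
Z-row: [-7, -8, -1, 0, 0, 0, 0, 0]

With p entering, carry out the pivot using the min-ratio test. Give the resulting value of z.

Ratio test on column p — row 1: 4/4 = 1; row 2: 23/2 = 23/2; row 3: 24/2 = 12; row 4: 14/3 = 14/3. Minimum is 1 at row 1 (w1 leaves); pivot element 4.
Pivot on row 1; the Z-row RHS becomes 0 − (-7)·1 = 7.

7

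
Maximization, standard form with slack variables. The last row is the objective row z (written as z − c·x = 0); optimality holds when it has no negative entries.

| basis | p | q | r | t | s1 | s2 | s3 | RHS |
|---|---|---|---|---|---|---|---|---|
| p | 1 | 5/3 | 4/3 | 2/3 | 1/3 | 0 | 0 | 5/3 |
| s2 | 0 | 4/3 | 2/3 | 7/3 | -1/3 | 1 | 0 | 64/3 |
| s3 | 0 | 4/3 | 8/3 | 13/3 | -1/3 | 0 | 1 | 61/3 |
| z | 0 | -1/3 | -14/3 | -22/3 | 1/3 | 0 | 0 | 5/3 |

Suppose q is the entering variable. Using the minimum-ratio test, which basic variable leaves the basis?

p

Column q entries and ratios — p: (5/3)/(5/3) = 1; s2: (64/3)/(4/3) = 16; s3: (61/3)/(4/3) = 61/4.
Smallest ratio is 1 in the row of p, so p leaves.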